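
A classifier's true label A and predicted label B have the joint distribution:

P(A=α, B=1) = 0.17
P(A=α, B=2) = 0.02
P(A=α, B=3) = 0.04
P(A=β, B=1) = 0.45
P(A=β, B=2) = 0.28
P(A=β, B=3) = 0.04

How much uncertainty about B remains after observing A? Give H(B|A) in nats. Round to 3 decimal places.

0.813 nats

Marginals: p(A) = (0.2300, 0.7700), p(B) = (0.6200, 0.3000, 0.0800).
H(B|A) = Σ p(A) · H(B|A=·).
  A=α: p=0.2300, H(B|A=α) = 0.7400
  A=β: p=0.7700, H(B|A=β) = 0.8354
Weighted sum = 0.813 nats.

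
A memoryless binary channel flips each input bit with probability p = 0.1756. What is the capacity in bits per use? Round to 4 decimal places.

0.3296 bits

Binary symmetric channel: C = 1 − h₂(ε) where h₂ is the binary entropy function.
h₂(0.1756) = −0.1756·log₂0.1756 − 0.8244·log₂0.8244 = 0.6704.
C = 1 − 0.6704 = 0.3296 bits per channel use.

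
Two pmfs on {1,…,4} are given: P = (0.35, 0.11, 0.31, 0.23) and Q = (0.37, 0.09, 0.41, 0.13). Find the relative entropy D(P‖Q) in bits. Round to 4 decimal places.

0.0681 bits

D(P‖Q) = Σ p·log₂(p/q).
  0.35·log₂(0.35/0.37) = -0.02806
  0.11·log₂(0.11/0.09) = 0.03185
  0.31·log₂(0.31/0.41) = -0.12504
  0.23·log₂(0.23/0.13) = 0.18932
D(P‖Q) = 0.0681 bits.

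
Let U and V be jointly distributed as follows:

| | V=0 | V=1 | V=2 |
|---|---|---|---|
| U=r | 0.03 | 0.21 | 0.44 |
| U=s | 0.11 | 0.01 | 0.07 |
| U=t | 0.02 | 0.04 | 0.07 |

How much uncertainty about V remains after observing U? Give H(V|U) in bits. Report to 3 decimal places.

1.182 bits

Marginals: p(U) = (0.6800, 0.1900, 0.1300), p(V) = (0.1600, 0.2600, 0.5800).
H(V|U) = Σ p(U) · H(V|U=·).
  U=r: p=0.6800, H(V|U=r) = 1.1285
  U=s: p=0.1900, H(V|U=s) = 1.2108
  U=t: p=0.1300, H(V|U=t) = 1.4196
Weighted sum = 1.182 bits.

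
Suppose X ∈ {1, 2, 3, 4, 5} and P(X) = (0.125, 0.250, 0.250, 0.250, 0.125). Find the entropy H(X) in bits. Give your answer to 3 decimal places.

H(X) = −Σ p·log₂ p.
  −(0.125)·log₂(0.125) = 0.3750
  −(0.250)·log₂(0.250) = 0.5000
  −(0.250)·log₂(0.250) = 0.5000
  −(0.250)·log₂(0.250) = 0.5000
  −(0.125)·log₂(0.125) = 0.3750
Sum: 0.3750 + 0.5000 + 0.5000 + 0.5000 + 0.3750 = 2.250 bits.

2.250 bits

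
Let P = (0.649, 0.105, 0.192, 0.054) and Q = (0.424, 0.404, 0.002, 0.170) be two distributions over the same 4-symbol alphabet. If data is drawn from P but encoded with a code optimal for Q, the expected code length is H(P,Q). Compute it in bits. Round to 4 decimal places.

H(P,Q) = −Σ p·log₂ q.
  −0.649·log₂(0.424) = 0.80337
  −0.105·log₂(0.404) = 0.13730
  −0.192·log₂(0.002) = 1.72143
  −0.054·log₂(0.170) = 0.13805
H(P,Q) = 2.8001 bits.

2.8001 bits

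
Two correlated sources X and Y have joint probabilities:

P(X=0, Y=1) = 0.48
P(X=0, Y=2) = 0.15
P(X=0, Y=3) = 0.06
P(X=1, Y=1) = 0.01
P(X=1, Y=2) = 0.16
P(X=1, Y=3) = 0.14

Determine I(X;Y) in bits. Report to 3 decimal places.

0.337 bits

Marginals: p(X) = (0.6900, 0.3100), p(Y) = (0.4900, 0.3100, 0.2000).
I(X;Y) = H(X) + H(Y) − H(X,Y).
H(X) = 0.8932, H(Y) = 1.4925, H(X,Y) = 2.0489.
I(X;Y) = 0.8932 + 1.4925 − 2.0489 = 0.337 bits.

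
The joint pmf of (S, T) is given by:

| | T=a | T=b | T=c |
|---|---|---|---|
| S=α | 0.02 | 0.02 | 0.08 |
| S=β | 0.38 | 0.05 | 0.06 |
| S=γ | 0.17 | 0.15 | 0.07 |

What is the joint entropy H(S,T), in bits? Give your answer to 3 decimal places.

H(S,T) = −Σ p(x,y)·log₂ p(x,y) over all 9 cells.
  cell (α,a): −0.02·log₂0.02 = 0.1129
  cell (α,b): −0.02·log₂0.02 = 0.1129
  cell (α,c): −0.08·log₂0.08 = 0.2915
  cell (β,a): −0.38·log₂0.38 = 0.5305
  cell (β,b): −0.05·log₂0.05 = 0.2161
  cell (β,c): −0.06·log₂0.06 = 0.2435
  cell (γ,a): −0.17·log₂0.17 = 0.4346
  cell (γ,b): −0.15·log₂0.15 = 0.4105
  cell (γ,c): −0.07·log₂0.07 = 0.2686
Sum = 2.621 bits.

2.621 bits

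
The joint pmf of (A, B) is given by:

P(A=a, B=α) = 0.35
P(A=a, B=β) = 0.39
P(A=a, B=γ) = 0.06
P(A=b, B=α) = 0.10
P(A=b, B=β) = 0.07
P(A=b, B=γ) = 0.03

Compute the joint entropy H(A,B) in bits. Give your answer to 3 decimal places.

2.056 bits

H(A,B) = −Σ p(x,y)·log₂ p(x,y) over all 6 cells.
  cell (a,α): −0.35·log₂0.35 = 0.5301
  cell (a,β): −0.39·log₂0.39 = 0.5298
  cell (a,γ): −0.06·log₂0.06 = 0.2435
  cell (b,α): −0.10·log₂0.10 = 0.3322
  cell (b,β): −0.07·log₂0.07 = 0.2686
  cell (b,γ): −0.03·log₂0.03 = 0.1518
Sum = 2.056 bits.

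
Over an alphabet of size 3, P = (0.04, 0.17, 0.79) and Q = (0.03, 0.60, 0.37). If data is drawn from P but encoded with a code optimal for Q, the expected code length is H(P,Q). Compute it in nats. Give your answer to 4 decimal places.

H(P,Q) = −Σ p·ln q.
  −0.04·ln(0.03) = 0.14026
  −0.17·ln(0.60) = 0.08684
  −0.79·ln(0.37) = 0.78546
H(P,Q) = 1.0126 nats.

1.0126 nats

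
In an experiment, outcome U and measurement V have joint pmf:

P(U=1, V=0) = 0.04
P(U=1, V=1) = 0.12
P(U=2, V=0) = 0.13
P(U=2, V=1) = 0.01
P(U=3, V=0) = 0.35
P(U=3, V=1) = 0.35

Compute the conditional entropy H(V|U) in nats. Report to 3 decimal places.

Marginals: p(U) = (0.1600, 0.1400, 0.7000), p(V) = (0.5200, 0.4800).
H(V|U) = Σ p(U) · H(V|U=·).
  U=1: p=0.1600, H(V|U=1) = 0.5623
  U=2: p=0.1400, H(V|U=2) = 0.2573
  U=3: p=0.7000, H(V|U=3) = 0.6931
Weighted sum = 0.611 nats.

0.611 nats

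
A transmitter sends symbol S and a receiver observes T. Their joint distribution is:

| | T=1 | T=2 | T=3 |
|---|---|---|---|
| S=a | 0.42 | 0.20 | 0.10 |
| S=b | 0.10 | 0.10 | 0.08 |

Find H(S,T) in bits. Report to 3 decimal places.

2.278 bits

H(S,T) = −Σ p(x,y)·log₂ p(x,y) over all 6 cells.
  cell (a,1): −0.42·log₂0.42 = 0.5256
  cell (a,2): −0.20·log₂0.20 = 0.4644
  cell (a,3): −0.10·log₂0.10 = 0.3322
  cell (b,1): −0.10·log₂0.10 = 0.3322
  cell (b,2): −0.10·log₂0.10 = 0.3322
  cell (b,3): −0.08·log₂0.08 = 0.2915
Sum = 2.278 bits.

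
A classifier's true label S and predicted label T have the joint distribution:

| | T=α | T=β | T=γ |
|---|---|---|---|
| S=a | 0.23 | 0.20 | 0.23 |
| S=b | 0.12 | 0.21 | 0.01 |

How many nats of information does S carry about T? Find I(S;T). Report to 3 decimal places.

0.090 nats

Marginals: p(S) = (0.6600, 0.3400), p(T) = (0.3500, 0.4100, 0.2400).
I(S;T) = Σ p(x,y)·ln[p(x,y)/(p(x)p(y))].
  (a,α): 0.23·ln(0.9957) = -0.0010
  (a,β): 0.20·ln(0.7391) = -0.0605
  (a,γ): 0.23·ln(1.4520) = 0.0858
  (b,α): 0.12·ln(1.0084) = 0.0010
  (b,β): 0.21·ln(1.5065) = 0.0860
  (b,γ): 0.01·ln(0.1225) = -0.0210
Sum = 0.090 nats.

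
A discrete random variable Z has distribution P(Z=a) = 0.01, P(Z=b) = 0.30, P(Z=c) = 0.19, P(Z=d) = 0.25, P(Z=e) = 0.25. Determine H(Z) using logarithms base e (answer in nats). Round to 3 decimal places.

1.416 nats

H(Z) = −Σ p·ln p.
  −(0.01)·ln(0.01) = 0.0461
  −(0.30)·ln(0.30) = 0.3612
  −(0.19)·ln(0.19) = 0.3155
  −(0.25)·ln(0.25) = 0.3466
  −(0.25)·ln(0.25) = 0.3466
Sum: 0.0461 + 0.3612 + 0.3155 + 0.3466 + 0.3466 = 1.416 nats.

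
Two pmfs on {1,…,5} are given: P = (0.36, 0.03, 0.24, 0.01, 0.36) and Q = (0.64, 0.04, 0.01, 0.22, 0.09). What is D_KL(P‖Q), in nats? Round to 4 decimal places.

D(P‖Q) = Σ p·ln(p/q).
  0.36·ln(0.36/0.64) = -0.20713
  0.03·ln(0.03/0.04) = -0.00863
  0.24·ln(0.24/0.01) = 0.76273
  0.01·ln(0.01/0.22) = -0.03091
  0.36·ln(0.36/0.09) = 0.49907
D(P‖Q) = 1.0151 nats.

1.0151 nats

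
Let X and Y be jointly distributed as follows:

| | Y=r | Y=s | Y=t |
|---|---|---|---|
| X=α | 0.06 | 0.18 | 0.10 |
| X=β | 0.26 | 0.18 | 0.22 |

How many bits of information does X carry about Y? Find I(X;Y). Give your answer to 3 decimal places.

0.055 bits

Marginals: p(X) = (0.3400, 0.6600), p(Y) = (0.3200, 0.3600, 0.3200).
I(X;Y) = H(X) + H(Y) − H(X,Y).
H(X) = 0.9248, H(Y) = 1.5827, H(X,Y) = 2.4522.
I(X;Y) = 0.9248 + 1.5827 − 2.4522 = 0.055 bits.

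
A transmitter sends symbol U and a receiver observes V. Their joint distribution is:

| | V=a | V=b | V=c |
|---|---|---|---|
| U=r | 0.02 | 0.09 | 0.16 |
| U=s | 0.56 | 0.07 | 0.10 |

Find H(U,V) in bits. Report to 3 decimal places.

H(U,V) = −Σ p(x,y)·log₂ p(x,y) over all 6 cells.
  cell (r,a): −0.02·log₂0.02 = 0.1129
  cell (r,b): −0.09·log₂0.09 = 0.3127
  cell (r,c): −0.16·log₂0.16 = 0.4230
  cell (s,a): −0.56·log₂0.56 = 0.4684
  cell (s,b): −0.07·log₂0.07 = 0.2686
  cell (s,c): −0.10·log₂0.10 = 0.3322
Sum = 1.918 bits.

1.918 bits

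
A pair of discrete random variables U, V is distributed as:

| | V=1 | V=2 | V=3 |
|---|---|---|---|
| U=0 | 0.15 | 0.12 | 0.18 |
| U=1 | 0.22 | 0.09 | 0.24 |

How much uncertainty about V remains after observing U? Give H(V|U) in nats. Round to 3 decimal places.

Marginals: p(U) = (0.4500, 0.5500), p(V) = (0.3700, 0.2100, 0.4200).
H(V|U) = Σ p(U) · H(V|U=·).
  U=0: p=0.4500, H(V|U=0) = 1.0852
  U=1: p=0.5500, H(V|U=1) = 1.0246
Weighted sum = 1.052 nats.

1.052 nats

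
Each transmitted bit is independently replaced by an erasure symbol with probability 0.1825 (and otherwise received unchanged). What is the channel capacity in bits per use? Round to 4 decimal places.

Binary erasure channel: capacity C = 1 − ε.
C = 1 − 0.1825 = 0.8175 bits per channel use.

0.8175 bits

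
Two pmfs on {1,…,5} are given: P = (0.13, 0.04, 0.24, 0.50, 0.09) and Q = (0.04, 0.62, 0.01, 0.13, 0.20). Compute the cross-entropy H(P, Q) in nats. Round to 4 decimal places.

2.7078 nats

H(P,Q) = −Σ p·ln q.
  −0.13·ln(0.04) = 0.41845
  −0.04·ln(0.62) = 0.01912
  −0.24·ln(0.01) = 1.10524
  −0.50·ln(0.13) = 1.02011
  −0.09·ln(0.20) = 0.14485
H(P,Q) = 2.7078 nats.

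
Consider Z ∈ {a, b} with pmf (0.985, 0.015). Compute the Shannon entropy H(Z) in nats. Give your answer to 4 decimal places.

0.0779 nats

H(Z) = −Σ p·ln p.
  −(0.985)·ln(0.985) = 0.01489
  −(0.015)·ln(0.015) = 0.06300
Sum: 0.01489 + 0.06300 = 0.0779 nats.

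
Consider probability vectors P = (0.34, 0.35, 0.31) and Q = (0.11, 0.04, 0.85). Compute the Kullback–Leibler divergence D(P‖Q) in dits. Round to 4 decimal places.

D(P‖Q) = Σ p·log₁₀(p/q).
  0.34·log₁₀(0.34/0.11) = 0.16663
  0.35·log₁₀(0.35/0.04) = 0.32970
  0.31·log₁₀(0.31/0.85) = -0.13580
D(P‖Q) = 0.3605 dits.

0.3605 dits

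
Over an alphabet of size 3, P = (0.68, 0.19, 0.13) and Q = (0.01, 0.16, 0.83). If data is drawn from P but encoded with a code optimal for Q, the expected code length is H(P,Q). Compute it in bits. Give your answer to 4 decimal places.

H(P,Q) = −Σ p·log₂ q.
  −0.68·log₂(0.01) = 4.51782
  −0.19·log₂(0.16) = 0.50233
  −0.13·log₂(0.83) = 0.03495
H(P,Q) = 5.0551 bits.

5.0551 bits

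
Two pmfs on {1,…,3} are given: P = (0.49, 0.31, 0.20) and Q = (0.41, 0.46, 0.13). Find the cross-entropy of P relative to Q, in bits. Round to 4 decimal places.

1.5663 bits

H(P,Q) = −Σ p·log₂ q.
  −0.49·log₂(0.41) = 0.63029
  −0.31·log₂(0.46) = 0.34729
  −0.20·log₂(0.13) = 0.58868
H(P,Q) = 1.5663 bits.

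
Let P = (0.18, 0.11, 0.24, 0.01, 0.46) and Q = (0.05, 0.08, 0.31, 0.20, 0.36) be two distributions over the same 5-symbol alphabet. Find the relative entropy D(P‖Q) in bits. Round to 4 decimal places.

0.4140 bits

D(P‖Q) = Σ p·log₂(p/q).
  0.18·log₂(0.18/0.05) = 0.33264
  0.11·log₂(0.11/0.08) = 0.05054
  0.24·log₂(0.24/0.31) = -0.08862
  0.01·log₂(0.01/0.20) = -0.04322
  0.46·log₂(0.46/0.36) = 0.16267
D(P‖Q) = 0.4140 bits.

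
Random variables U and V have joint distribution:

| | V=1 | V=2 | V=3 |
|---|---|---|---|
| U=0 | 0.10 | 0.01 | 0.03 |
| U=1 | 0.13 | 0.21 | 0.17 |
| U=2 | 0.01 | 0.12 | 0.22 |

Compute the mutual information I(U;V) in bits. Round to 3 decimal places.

Marginals: p(U) = (0.1400, 0.5100, 0.3500), p(V) = (0.2400, 0.3400, 0.4200).
I(U;V) = H(U) + H(V) − H(U,V).
H(U) = 1.4226, H(V) = 1.5490, H(U,V) = 2.7545.
I(U;V) = 1.4226 + 1.5490 − 2.7545 = 0.217 bits.

0.217 bits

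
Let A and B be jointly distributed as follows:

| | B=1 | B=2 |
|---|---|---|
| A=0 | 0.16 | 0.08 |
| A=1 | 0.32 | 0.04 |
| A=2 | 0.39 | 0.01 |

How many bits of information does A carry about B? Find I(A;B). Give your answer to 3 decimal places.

0.088 bits

Marginals: p(A) = (0.2400, 0.3600, 0.4000), p(B) = (0.8700, 0.1300).
I(A;B) = Σ p(x,y)·log₂[p(x,y)/(p(x)p(y))].
  (0,1): 0.16·log₂(0.7663) = -0.0614
  (0,2): 0.08·log₂(2.5641) = 0.1087
  (1,1): 0.32·log₂(1.0217) = 0.0099
  (1,2): 0.04·log₂(0.8547) = -0.0091
  (2,1): 0.39·log₂(1.1207) = 0.0641
  (2,2): 0.01·log₂(0.1923) = -0.0238
Sum = 0.088 bits.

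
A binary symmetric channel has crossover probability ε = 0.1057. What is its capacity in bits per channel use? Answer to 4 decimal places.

0.5132 bits

Binary symmetric channel: C = 1 − h₂(ε) where h₂ is the binary entropy function.
h₂(0.1057) = −0.1057·log₂0.1057 − 0.8943·log₂0.8943 = 0.4868.
C = 1 − 0.4868 = 0.5132 bits per channel use.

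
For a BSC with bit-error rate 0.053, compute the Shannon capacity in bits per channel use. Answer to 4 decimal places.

0.7010 bits

Binary symmetric channel: C = 1 − h₂(ε) where h₂ is the binary entropy function.
h₂(0.053) = −0.053·log₂0.053 − 0.947·log₂0.947 = 0.2990.
C = 1 − 0.2990 = 0.7010 bits per channel use.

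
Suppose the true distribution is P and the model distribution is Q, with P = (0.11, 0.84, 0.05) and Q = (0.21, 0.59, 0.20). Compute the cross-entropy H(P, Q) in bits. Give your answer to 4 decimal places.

H(P,Q) = −Σ p·log₂ q.
  −0.11·log₂(0.21) = 0.24767
  −0.84·log₂(0.59) = 0.63942
  −0.05·log₂(0.20) = 0.11610
H(P,Q) = 1.0032 bits.

1.0032 bits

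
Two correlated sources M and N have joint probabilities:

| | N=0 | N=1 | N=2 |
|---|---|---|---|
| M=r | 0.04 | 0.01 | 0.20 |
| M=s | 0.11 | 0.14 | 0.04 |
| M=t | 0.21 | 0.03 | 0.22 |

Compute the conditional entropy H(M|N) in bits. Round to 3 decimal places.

1.264 bits

Chain rule: H(M|N) = H(M,N) − H(N).
Marginals: p(M) = (0.2500, 0.2900, 0.4600), p(N) = (0.3600, 0.1800, 0.4600).
H(M,N) = 2.7549 bits; H(N) = 1.4913 bits.
H(M|N) = 2.7549 − 1.4913 = 1.264 bits.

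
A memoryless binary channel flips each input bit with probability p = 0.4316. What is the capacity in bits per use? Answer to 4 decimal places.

0.0135 bits

Binary symmetric channel: C = 1 − h₂(ε) where h₂ is the binary entropy function.
h₂(0.4316) = −0.4316·log₂0.4316 − 0.5684·log₂0.5684 = 0.9865.
C = 1 − 0.9865 = 0.0135 bits per channel use.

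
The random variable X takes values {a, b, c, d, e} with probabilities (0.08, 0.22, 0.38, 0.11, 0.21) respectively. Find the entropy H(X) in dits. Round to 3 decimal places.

0.640 dits

H(X) = −Σ p·log₁₀ p.
  −(0.08)·log₁₀(0.08) = 0.0878
  −(0.22)·log₁₀(0.22) = 0.1447
  −(0.38)·log₁₀(0.38) = 0.1597
  −(0.11)·log₁₀(0.11) = 0.1054
  −(0.21)·log₁₀(0.21) = 0.1423
Sum: 0.0878 + 0.1447 + 0.1597 + 0.1054 + 0.1423 = 0.640 dits.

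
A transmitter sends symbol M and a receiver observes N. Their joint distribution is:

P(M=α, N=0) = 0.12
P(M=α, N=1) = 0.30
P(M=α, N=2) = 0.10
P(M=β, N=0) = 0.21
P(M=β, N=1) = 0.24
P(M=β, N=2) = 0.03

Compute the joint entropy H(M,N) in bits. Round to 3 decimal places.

2.339 bits

H(M,N) = −Σ p(x,y)·log₂ p(x,y) over all 6 cells.
  cell (α,0): −0.12·log₂0.12 = 0.3671
  cell (α,1): −0.30·log₂0.30 = 0.5211
  cell (α,2): −0.10·log₂0.10 = 0.3322
  cell (β,0): −0.21·log₂0.21 = 0.4728
  cell (β,1): −0.24·log₂0.24 = 0.4941
  cell (β,2): −0.03·log₂0.03 = 0.1518
Sum = 2.339 bits.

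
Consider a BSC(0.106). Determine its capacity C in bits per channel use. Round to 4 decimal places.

Binary symmetric channel: C = 1 − h₂(ε) where h₂ is the binary entropy function.
h₂(0.106) = −0.106·log₂0.106 − 0.894·log₂0.894 = 0.4877.
C = 1 − 0.4877 = 0.5123 bits per channel use.

0.5123 bits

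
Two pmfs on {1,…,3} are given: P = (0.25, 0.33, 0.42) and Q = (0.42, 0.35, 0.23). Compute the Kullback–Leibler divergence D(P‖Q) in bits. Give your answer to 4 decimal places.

D(P‖Q) = Σ p·log₂(p/q).
  0.25·log₂(0.25/0.42) = -0.18712
  0.33·log₂(0.33/0.35) = -0.02801
  0.42·log₂(0.42/0.23) = 0.36488
D(P‖Q) = 0.1497 bits.

0.1497 bits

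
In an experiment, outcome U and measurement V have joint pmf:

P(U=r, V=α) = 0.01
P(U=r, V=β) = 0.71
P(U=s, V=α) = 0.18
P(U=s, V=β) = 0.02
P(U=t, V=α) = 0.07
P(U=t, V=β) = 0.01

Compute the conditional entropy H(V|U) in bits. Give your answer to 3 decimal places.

Marginals: p(U) = (0.7200, 0.2000, 0.0800), p(V) = (0.2600, 0.7400).
H(V|U) = Σ p(U) · H(V|U=·).
  U=r: p=0.7200, H(V|U=r) = 0.1056
  U=s: p=0.2000, H(V|U=s) = 0.4690
  U=t: p=0.0800, H(V|U=t) = 0.5436
Weighted sum = 0.213 bits.

0.213 bits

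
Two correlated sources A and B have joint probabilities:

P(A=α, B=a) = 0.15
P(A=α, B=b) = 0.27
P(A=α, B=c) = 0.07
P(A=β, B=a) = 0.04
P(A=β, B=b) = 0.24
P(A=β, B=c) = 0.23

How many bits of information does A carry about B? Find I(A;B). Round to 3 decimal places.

0.115 bits

Marginals: p(A) = (0.4900, 0.5100), p(B) = (0.1900, 0.5100, 0.3000).
I(A;B) = Σ p(x,y)·log₂[p(x,y)/(p(x)p(y))].
  (α,a): 0.15·log₂(1.6112) = 0.1032
  (α,b): 0.27·log₂(1.0804) = 0.0301
  (α,c): 0.07·log₂(0.4762) = -0.0749
  (β,a): 0.04·log₂(0.4128) = -0.0511
  (β,b): 0.24·log₂(0.9227) = -0.0278
  (β,c): 0.23·log₂(1.5033) = 0.1353
Sum = 0.115 bits.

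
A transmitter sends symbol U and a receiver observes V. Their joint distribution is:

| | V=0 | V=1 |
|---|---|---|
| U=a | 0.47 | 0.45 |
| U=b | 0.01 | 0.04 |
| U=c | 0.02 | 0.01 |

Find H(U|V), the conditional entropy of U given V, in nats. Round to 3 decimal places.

Marginals: p(U) = (0.9200, 0.0500, 0.0300), p(V) = (0.5000, 0.5000).
H(U|V) = Σ p(V) · H(U|V=·).
  V=0: p=0.5000, H(U|V=0) = 0.2652
  V=1: p=0.5000, H(U|V=1) = 0.3751
Weighted sum = 0.320 nats.

0.320 nats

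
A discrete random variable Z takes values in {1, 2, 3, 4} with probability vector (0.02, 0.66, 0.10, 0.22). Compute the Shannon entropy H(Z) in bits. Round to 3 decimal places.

1.321 bits

H(Z) = −Σ p·log₂ p.
  −(0.02)·log₂(0.02) = 0.1129
  −(0.66)·log₂(0.66) = 0.3956
  −(0.10)·log₂(0.10) = 0.3322
  −(0.22)·log₂(0.22) = 0.4806
Sum: 0.1129 + 0.3956 + 0.3322 + 0.4806 = 1.321 bits.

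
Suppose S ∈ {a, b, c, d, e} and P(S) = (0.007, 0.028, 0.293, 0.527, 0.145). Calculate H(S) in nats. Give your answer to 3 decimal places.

H(S) = −Σ p·ln p.
  −(0.007)·ln(0.007) = 0.0347
  −(0.028)·ln(0.028) = 0.1001
  −(0.293)·ln(0.293) = 0.3597
  −(0.527)·ln(0.527) = 0.3376
  −(0.145)·ln(0.145) = 0.2800
Sum: 0.0347 + 0.1001 + 0.3597 + 0.3376 + 0.2800 = 1.112 nats.

1.112 nats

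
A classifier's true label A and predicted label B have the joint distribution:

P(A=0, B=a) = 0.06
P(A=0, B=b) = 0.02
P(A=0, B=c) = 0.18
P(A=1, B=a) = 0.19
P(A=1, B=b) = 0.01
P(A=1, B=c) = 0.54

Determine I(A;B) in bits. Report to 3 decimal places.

Marginals: p(A) = (0.2600, 0.7400), p(B) = (0.2500, 0.0300, 0.7200).
I(A;B) = H(A) + H(B) − H(A,B).
H(A) = 0.8267, H(B) = 0.9930, H(A,B) = 1.8034.
I(A;B) = 0.8267 + 0.9930 − 1.8034 = 0.016 bits.

0.016 bits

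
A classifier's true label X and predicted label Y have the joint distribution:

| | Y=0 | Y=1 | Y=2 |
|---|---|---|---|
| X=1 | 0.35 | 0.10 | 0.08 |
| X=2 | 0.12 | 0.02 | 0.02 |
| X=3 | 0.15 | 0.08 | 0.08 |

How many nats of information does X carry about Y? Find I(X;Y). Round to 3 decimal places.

0.020 nats

Marginals: p(X) = (0.5300, 0.1600, 0.3100), p(Y) = (0.6200, 0.2000, 0.1800).
I(X;Y) = H(X) + H(Y) − H(X,Y).
H(X) = 0.9928, H(Y) = 0.9269, H(X,Y) = 1.8994.
I(X;Y) = 0.9928 + 0.9269 − 1.8994 = 0.020 nats.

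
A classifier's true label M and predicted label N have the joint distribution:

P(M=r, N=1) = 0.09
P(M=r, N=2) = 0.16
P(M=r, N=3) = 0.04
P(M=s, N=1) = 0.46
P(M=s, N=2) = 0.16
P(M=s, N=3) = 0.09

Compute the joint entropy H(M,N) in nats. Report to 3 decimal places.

1.506 nats

H(M,N) = −Σ p(x,y)·ln p(x,y) over all 6 cells.
  cell (r,1): −0.09·ln0.09 = 0.2167
  cell (r,2): −0.16·ln0.16 = 0.2932
  cell (r,3): −0.04·ln0.04 = 0.1288
  cell (s,1): −0.46·ln0.46 = 0.3572
  cell (s,2): −0.16·ln0.16 = 0.2932
  cell (s,3): −0.09·ln0.09 = 0.2167
Sum = 1.506 nats.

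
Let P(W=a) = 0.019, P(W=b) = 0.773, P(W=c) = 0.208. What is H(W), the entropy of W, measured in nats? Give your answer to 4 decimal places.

0.6009 nats

H(W) = −Σ p·ln p.
  −(0.019)·ln(0.019) = 0.07530
  −(0.773)·ln(0.773) = 0.19903
  −(0.208)·ln(0.208) = 0.32661
Sum: 0.07530 + 0.19903 + 0.32661 = 0.6009 nats.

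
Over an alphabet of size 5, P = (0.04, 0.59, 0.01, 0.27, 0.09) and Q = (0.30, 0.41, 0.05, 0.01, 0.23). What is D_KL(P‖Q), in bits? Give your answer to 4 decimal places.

D(P‖Q) = Σ p·log₂(p/q).
  0.04·log₂(0.04/0.30) = -0.11628
  0.59·log₂(0.59/0.41) = 0.30980
  0.01·log₂(0.01/0.05) = -0.02322
  0.27·log₂(0.27/0.01) = 1.28382
  0.09·log₂(0.09/0.23) = -0.12183
D(P‖Q) = 1.3323 bits.

1.3323 bits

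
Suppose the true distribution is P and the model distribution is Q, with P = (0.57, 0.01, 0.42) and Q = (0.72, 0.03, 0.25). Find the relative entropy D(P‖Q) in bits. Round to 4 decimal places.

D(P‖Q) = Σ p·log₂(p/q).
  0.57·log₂(0.57/0.72) = -0.19211
  0.01·log₂(0.01/0.03) = -0.01585
  0.42·log₂(0.42/0.25) = 0.31435
D(P‖Q) = 0.1064 bits.

0.1064 bits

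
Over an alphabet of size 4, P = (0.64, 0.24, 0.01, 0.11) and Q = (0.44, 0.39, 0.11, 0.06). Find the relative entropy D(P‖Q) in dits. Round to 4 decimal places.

D(P‖Q) = Σ p·log₁₀(p/q).
  0.64·log₁₀(0.64/0.44) = 0.10415
  0.24·log₁₀(0.24/0.39) = -0.05060
  0.01·log₁₀(0.01/0.11) = -0.01041
  0.11·log₁₀(0.11/0.06) = 0.02896
D(P‖Q) = 0.0721 dits.

0.0721 dits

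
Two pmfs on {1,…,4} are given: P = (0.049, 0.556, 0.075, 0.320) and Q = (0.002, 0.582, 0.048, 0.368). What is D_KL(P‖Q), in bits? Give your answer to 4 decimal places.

0.1732 bits

D(P‖Q) = Σ p·log₂(p/q).
  0.049·log₂(0.049/0.002) = 0.22612
  0.556·log₂(0.556/0.582) = -0.03666
  0.075·log₂(0.075/0.048) = 0.04829
  0.320·log₂(0.320/0.368) = -0.06452
D(P‖Q) = 0.1732 bits.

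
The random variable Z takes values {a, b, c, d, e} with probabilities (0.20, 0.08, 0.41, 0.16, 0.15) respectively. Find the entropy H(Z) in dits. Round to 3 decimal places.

H(Z) = −Σ p·log₁₀ p.
  −(0.20)·log₁₀(0.20) = 0.1398
  −(0.08)·log₁₀(0.08) = 0.0878
  −(0.41)·log₁₀(0.41) = 0.1588
  −(0.16)·log₁₀(0.16) = 0.1273
  −(0.15)·log₁₀(0.15) = 0.1236
Sum: 0.1398 + 0.0878 + 0.1588 + 0.1273 + 0.1236 = 0.637 dits.

0.637 dits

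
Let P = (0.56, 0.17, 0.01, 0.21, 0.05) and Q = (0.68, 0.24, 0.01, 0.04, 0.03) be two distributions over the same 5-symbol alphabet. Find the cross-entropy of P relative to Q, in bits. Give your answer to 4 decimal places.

1.9562 bits

H(P,Q) = −Σ p·log₂ q.
  −0.56·log₂(0.68) = 0.31158
  −0.17·log₂(0.24) = 0.35001
  −0.01·log₂(0.01) = 0.06644
  −0.21·log₂(0.04) = 0.97521
  −0.05·log₂(0.03) = 0.25294
H(P,Q) = 1.9562 bits.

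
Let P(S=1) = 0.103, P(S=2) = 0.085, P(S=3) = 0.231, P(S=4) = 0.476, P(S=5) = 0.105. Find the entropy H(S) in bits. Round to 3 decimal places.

1.980 bits

H(S) = −Σ p·log₂ p.
  −(0.103)·log₂(0.103) = 0.3378
  −(0.085)·log₂(0.085) = 0.3023
  −(0.231)·log₂(0.231) = 0.4883
  −(0.476)·log₂(0.476) = 0.5098
  −(0.105)·log₂(0.105) = 0.3414
Sum: 0.3378 + 0.3023 + 0.4883 + 0.5098 + 0.3414 = 1.980 bits.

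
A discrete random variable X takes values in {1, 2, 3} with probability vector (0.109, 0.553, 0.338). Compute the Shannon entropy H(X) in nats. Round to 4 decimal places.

0.9358 nats

H(X) = −Σ p·ln p.
  −(0.109)·ln(0.109) = 0.24159
  −(0.553)·ln(0.553) = 0.32760
  −(0.338)·ln(0.338) = 0.36663
Sum: 0.24159 + 0.32760 + 0.36663 = 0.9358 nats.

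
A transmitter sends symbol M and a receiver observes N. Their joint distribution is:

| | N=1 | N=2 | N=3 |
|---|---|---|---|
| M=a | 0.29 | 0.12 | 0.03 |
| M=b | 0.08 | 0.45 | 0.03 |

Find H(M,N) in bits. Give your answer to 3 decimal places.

1.998 bits

H(M,N) = −Σ p(x,y)·log₂ p(x,y) over all 6 cells.
  cell (a,1): −0.29·log₂0.29 = 0.5179
  cell (a,2): −0.12·log₂0.12 = 0.3671
  cell (a,3): −0.03·log₂0.03 = 0.1518
  cell (b,1): −0.08·log₂0.08 = 0.2915
  cell (b,2): −0.45·log₂0.45 = 0.5184
  cell (b,3): −0.03·log₂0.03 = 0.1518
Sum = 1.998 bits.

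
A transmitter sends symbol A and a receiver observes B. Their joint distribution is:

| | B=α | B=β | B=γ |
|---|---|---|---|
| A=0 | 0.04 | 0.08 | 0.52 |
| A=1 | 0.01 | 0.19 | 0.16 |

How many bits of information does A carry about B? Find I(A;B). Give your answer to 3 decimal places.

0.135 bits

Marginals: p(A) = (0.6400, 0.3600), p(B) = (0.0500, 0.2700, 0.6800).
I(A;B) = Σ p(x,y)·log₂[p(x,y)/(p(x)p(y))].
  (0,α): 0.04·log₂(1.2500) = 0.0129
  (0,β): 0.08·log₂(0.4630) = -0.0889
  (0,γ): 0.52·log₂(1.1949) = 0.1336
  (1,α): 0.01·log₂(0.5556) = -0.0085
  (1,β): 0.19·log₂(1.9547) = 0.1837
  (1,γ): 0.16·log₂(0.6536) = -0.0982
Sum = 0.135 bits.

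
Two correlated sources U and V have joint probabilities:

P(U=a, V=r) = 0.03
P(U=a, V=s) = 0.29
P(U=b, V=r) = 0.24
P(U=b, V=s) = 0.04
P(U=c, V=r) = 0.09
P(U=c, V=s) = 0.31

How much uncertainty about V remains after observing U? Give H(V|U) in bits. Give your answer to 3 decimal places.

Chain rule: H(V|U) = H(U,V) − H(U).
Marginals: p(U) = (0.3200, 0.2800, 0.4000), p(V) = (0.3600, 0.6400).
H(U,V) = 2.1860 bits; H(U) = 1.5690 bits.
H(V|U) = 2.1860 − 1.5690 = 0.617 bits.

0.617 bits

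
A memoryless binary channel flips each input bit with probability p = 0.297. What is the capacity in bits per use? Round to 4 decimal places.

Binary symmetric channel: C = 1 − h₂(ε) where h₂ is the binary entropy function.
h₂(0.297) = −0.297·log₂0.297 − 0.703·log₂0.703 = 0.8776.
C = 1 − 0.8776 = 0.1224 bits per channel use.

0.1224 bits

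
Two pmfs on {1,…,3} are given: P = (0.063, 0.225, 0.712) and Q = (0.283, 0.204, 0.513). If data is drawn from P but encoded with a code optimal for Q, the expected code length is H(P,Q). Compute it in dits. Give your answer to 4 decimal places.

0.3963 dits

H(P,Q) = −Σ p·log₁₀ q.
  −0.063·log₁₀(0.283) = 0.03454
  −0.225·log₁₀(0.204) = 0.15533
  −0.712·log₁₀(0.513) = 0.20640
H(P,Q) = 0.3963 dits.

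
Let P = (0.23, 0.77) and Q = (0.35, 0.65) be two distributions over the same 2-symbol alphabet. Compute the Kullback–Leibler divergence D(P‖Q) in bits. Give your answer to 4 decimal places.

D(P‖Q) = Σ p·log₂(p/q).
  0.23·log₂(0.23/0.35) = -0.13932
  0.77·log₂(0.77/0.65) = 0.18820
D(P‖Q) = 0.0489 bits.

0.0489 bits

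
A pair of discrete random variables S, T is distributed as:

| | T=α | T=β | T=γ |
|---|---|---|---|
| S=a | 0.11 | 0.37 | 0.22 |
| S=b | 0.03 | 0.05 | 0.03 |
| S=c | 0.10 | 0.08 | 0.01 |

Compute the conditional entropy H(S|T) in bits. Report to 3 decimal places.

1.072 bits

Chain rule: H(S|T) = H(S,T) − H(T).
Marginals: p(S) = (0.7000, 0.1100, 0.1900), p(T) = (0.2400, 0.5000, 0.2600).
H(S,T) = 2.5714 bits; H(T) = 1.4994 bits.
H(S|T) = 2.5714 − 1.4994 = 1.072 bits.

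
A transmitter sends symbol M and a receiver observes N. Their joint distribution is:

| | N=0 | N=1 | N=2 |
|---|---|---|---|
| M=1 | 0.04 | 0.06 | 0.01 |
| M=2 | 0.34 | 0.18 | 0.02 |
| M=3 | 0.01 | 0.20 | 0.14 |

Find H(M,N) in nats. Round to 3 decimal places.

1.741 nats

H(M,N) = −Σ p(x,y)·ln p(x,y) over all 9 cells.
  cell (1,0): −0.04·ln0.04 = 0.1288
  cell (1,1): −0.06·ln0.06 = 0.1688
  cell (1,2): −0.01·ln0.01 = 0.0461
  cell (2,0): −0.34·ln0.34 = 0.3668
  cell (2,1): −0.18·ln0.18 = 0.3087
  cell (2,2): −0.02·ln0.02 = 0.0782
  cell (3,0): −0.01·ln0.01 = 0.0461
  cell (3,1): −0.20·ln0.20 = 0.3219
  cell (3,2): −0.14·ln0.14 = 0.2753
Sum = 1.741 nats.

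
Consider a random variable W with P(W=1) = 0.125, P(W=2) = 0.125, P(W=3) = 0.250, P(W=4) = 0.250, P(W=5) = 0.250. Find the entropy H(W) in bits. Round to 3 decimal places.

H(W) = −Σ p·log₂ p.
  −(0.125)·log₂(0.125) = 0.3750
  −(0.125)·log₂(0.125) = 0.3750
  −(0.250)·log₂(0.250) = 0.5000
  −(0.250)·log₂(0.250) = 0.5000
  −(0.250)·log₂(0.250) = 0.5000
Sum: 0.3750 + 0.3750 + 0.5000 + 0.5000 + 0.5000 = 2.250 bits.

2.250 bits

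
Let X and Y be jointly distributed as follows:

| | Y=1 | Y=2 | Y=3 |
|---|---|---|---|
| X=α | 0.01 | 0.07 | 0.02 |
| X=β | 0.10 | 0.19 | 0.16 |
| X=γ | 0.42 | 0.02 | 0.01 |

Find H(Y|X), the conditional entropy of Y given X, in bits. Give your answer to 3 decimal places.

0.994 bits

Marginals: p(X) = (0.1000, 0.4500, 0.4500), p(Y) = (0.5300, 0.2800, 0.1900).
H(Y|X) = Σ p(X) · H(Y|X=·).
  X=α: p=0.1000, H(Y|X=α) = 1.1568
  X=β: p=0.4500, H(Y|X=β) = 1.5379
  X=γ: p=0.4500, H(Y|X=γ) = 0.4146
Weighted sum = 0.994 bits.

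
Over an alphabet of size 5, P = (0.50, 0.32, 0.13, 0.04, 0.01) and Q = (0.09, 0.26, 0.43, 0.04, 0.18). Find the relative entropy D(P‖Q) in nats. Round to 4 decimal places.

D(P‖Q) = Σ p·ln(p/q).
  0.50·ln(0.50/0.09) = 0.85740
  0.32·ln(0.32/0.26) = 0.06644
  0.13·ln(0.13/0.43) = -0.15551
  0.04·ln(0.04/0.04) = 0.00000
  0.01·ln(0.01/0.18) = -0.02890
D(P‖Q) = 0.7394 nats.

0.7394 nats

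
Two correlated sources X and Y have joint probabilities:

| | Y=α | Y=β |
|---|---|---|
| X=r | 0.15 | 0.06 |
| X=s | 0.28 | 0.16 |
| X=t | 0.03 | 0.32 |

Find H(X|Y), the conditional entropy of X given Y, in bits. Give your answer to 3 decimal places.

Marginals: p(X) = (0.2100, 0.4400, 0.3500), p(Y) = (0.4600, 0.5400).
H(X|Y) = Σ p(Y) · H(X|Y=·).
  Y=α: p=0.4600, H(X|Y=α) = 1.2200
  Y=β: p=0.5400, H(X|Y=β) = 1.3195
Weighted sum = 1.274 bits.

1.274 bits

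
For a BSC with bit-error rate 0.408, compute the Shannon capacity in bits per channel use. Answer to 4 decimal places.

0.0246 bits

Binary symmetric channel: C = 1 − h₂(ε) where h₂ is the binary entropy function.
h₂(0.408) = −0.408·log₂0.408 − 0.592·log₂0.592 = 0.9754.
C = 1 − 0.9754 = 0.0246 bits per channel use.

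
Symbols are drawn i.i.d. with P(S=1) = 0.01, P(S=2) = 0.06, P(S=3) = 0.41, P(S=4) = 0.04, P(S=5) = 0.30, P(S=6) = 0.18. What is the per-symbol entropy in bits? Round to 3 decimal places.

H(S) = −Σ p·log₂ p.
  −(0.01)·log₂(0.01) = 0.0664
  −(0.06)·log₂(0.06) = 0.2435
  −(0.41)·log₂(0.41) = 0.5274
  −(0.04)·log₂(0.04) = 0.1858
  −(0.30)·log₂(0.30) = 0.5211
  −(0.18)·log₂(0.18) = 0.4453
Sum: 0.0664 + 0.2435 + 0.5274 + 0.1858 + 0.5211 + 0.4453 = 1.990 bits.

1.990 bits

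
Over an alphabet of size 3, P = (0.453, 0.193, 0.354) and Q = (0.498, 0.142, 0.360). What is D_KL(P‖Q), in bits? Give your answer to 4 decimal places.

D(P‖Q) = Σ p·log₂(p/q).
  0.453·log₂(0.453/0.498) = -0.06190
  0.193·log₂(0.193/0.142) = 0.08544
  0.354·log₂(0.354/0.360) = -0.00858
D(P‖Q) = 0.0150 bits.

0.0150 bits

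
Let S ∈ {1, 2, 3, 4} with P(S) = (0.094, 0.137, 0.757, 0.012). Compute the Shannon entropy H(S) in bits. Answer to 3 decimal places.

1.094 bits

H(S) = −Σ p·log₂ p.
  −(0.094)·log₂(0.094) = 0.3207
  −(0.137)·log₂(0.137) = 0.3929
  −(0.757)·log₂(0.757) = 0.3040
  −(0.012)·log₂(0.012) = 0.0766
Sum: 0.3207 + 0.3929 + 0.3040 + 0.0766 = 1.094 bits.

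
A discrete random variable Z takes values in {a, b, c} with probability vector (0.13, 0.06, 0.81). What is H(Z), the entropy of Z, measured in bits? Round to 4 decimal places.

H(Z) = −Σ p·log₂ p.
  −(0.13)·log₂(0.13) = 0.38264
  −(0.06)·log₂(0.06) = 0.24353
  −(0.81)·log₂(0.81) = 0.24625
Sum: 0.38264 + 0.24353 + 0.24625 = 0.8724 bits.

0.8724 bits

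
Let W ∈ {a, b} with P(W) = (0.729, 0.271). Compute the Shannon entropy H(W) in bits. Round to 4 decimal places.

0.8429 bits

H(W) = −Σ p·log₂ p.
  −(0.729)·log₂(0.729) = 0.33243
  −(0.271)·log₂(0.271) = 0.51047
Sum: 0.33243 + 0.51047 = 0.8429 bits.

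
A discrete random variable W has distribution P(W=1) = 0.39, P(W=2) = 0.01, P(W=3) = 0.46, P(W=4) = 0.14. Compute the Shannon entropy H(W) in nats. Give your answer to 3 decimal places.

1.046 nats

H(W) = −Σ p·ln p.
  −(0.39)·ln(0.39) = 0.3672
  −(0.01)·ln(0.01) = 0.0461
  −(0.46)·ln(0.46) = 0.3572
  −(0.14)·ln(0.14) = 0.2753
Sum: 0.3672 + 0.0461 + 0.3572 + 0.2753 = 1.046 nats.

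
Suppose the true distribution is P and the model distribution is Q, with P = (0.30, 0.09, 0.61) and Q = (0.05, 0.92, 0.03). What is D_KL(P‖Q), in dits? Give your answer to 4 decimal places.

D(P‖Q) = Σ p·log₁₀(p/q).
  0.30·log₁₀(0.30/0.05) = 0.23345
  0.09·log₁₀(0.09/0.92) = -0.09086
  0.61·log₁₀(0.61/0.03) = 0.79801
D(P‖Q) = 0.9406 dits.

0.9406 dits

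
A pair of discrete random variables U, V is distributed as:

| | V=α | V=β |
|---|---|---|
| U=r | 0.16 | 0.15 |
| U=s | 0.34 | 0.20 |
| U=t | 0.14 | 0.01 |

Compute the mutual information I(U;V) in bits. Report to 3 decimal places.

Marginals: p(U) = (0.3100, 0.5400, 0.1500), p(V) = (0.6400, 0.3600).
I(U;V) = H(U) + H(V) − H(U,V).
H(U) = 1.4144, H(V) = 0.9427, H(U,V) = 2.2907.
I(U;V) = 1.4144 + 0.9427 − 2.2907 = 0.066 bits.

0.066 bits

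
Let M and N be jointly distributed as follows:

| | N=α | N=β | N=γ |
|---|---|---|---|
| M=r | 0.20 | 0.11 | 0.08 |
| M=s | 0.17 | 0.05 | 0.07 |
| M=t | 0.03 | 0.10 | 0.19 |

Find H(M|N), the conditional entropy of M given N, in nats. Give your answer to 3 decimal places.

Chain rule: H(M|N) = H(M,N) − H(N).
Marginals: p(M) = (0.3900, 0.2900, 0.3200), p(N) = (0.4000, 0.2600, 0.3400).
H(M,N) = 2.0549 nats; H(N) = 1.0836 nats.
H(M|N) = 2.0549 − 1.0836 = 0.971 nats.

0.971 nats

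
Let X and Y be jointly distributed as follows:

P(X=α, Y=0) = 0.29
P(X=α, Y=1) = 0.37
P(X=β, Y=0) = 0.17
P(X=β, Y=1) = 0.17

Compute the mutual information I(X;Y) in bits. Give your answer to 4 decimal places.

Marginals: p(X) = (0.6600, 0.3400), p(Y) = (0.4600, 0.5400).
I(X;Y) = H(X) + H(Y) − H(X,Y).
H(X) = 0.9248, H(Y) = 0.9954, H(X,Y) = 1.9178.
I(X;Y) = 0.9248 + 0.9954 − 1.9178 = 0.0024 bits.

0.0024 bits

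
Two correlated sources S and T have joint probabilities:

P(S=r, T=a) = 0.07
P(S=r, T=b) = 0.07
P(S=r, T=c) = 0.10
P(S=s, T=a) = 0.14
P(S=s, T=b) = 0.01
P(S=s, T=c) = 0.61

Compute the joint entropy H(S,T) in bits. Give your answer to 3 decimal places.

1.768 bits

H(S,T) = −Σ p(x,y)·log₂ p(x,y) over all 6 cells.
  cell (r,a): −0.07·log₂0.07 = 0.2686
  cell (r,b): −0.07·log₂0.07 = 0.2686
  cell (r,c): −0.10·log₂0.10 = 0.3322
  cell (s,a): −0.14·log₂0.14 = 0.3971
  cell (s,b): −0.01·log₂0.01 = 0.0664
  cell (s,c): −0.61·log₂0.61 = 0.4350
Sum = 1.768 bits.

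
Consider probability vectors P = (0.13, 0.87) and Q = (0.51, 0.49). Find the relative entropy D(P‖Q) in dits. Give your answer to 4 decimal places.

D(P‖Q) = Σ p·log₁₀(p/q).
  0.13·log₁₀(0.13/0.51) = -0.07717
  0.87·log₁₀(0.87/0.49) = 0.21691
D(P‖Q) = 0.1397 dits.

0.1397 dits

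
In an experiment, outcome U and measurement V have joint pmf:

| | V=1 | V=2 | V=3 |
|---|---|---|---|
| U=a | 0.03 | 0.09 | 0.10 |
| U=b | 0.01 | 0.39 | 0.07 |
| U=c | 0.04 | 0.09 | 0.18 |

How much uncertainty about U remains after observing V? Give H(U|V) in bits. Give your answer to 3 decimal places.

1.321 bits

Marginals: p(U) = (0.2200, 0.4700, 0.3100), p(V) = (0.0800, 0.5700, 0.3500).
H(U|V) = Σ p(V) · H(U|V=·).
  V=1: p=0.0800, H(U|V=1) = 1.4056
  V=2: p=0.5700, H(U|V=2) = 1.2155
  V=3: p=0.3500, H(U|V=3) = 1.4742
Weighted sum = 1.321 bits.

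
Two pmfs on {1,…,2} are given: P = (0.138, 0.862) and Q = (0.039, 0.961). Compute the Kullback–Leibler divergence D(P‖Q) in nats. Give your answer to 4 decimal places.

0.0807 nats

D(P‖Q) = Σ p·ln(p/q).
  0.138·ln(0.138/0.039) = 0.17439
  0.862·ln(0.862/0.961) = -0.09372
D(P‖Q) = 0.0807 nats.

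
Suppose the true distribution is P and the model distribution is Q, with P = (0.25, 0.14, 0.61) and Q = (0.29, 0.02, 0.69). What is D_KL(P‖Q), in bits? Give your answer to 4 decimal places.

D(P‖Q) = Σ p·log₂(p/q).
  0.25·log₂(0.25/0.29) = -0.05353
  0.14·log₂(0.14/0.02) = 0.39303
  0.61·log₂(0.61/0.69) = -0.10845
D(P‖Q) = 0.2310 bits.

0.2310 bits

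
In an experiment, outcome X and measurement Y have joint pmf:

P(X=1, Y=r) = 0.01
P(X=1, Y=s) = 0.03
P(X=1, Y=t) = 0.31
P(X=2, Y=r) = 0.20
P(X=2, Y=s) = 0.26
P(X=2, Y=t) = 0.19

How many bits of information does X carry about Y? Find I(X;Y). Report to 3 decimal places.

Marginals: p(X) = (0.3500, 0.6500), p(Y) = (0.2100, 0.2900, 0.5000).
I(X;Y) = Σ p(x,y)·log₂[p(x,y)/(p(x)p(y))].
  (1,r): 0.01·log₂(0.1361) = -0.0288
  (1,s): 0.03·log₂(0.2956) = -0.0528
  (1,t): 0.31·log₂(1.7714) = 0.2557
  (2,r): 0.20·log₂(1.4652) = 0.1102
  (2,s): 0.26·log₂(1.3793) = 0.1206
  (2,t): 0.19·log₂(0.5846) = -0.1471
Sum = 0.258 bits.

0.258 bits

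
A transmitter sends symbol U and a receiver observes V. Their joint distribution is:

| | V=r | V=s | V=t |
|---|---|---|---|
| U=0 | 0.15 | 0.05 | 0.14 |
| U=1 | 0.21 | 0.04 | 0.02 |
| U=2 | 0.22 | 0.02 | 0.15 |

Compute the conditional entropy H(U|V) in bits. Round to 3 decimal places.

Chain rule: H(U|V) = H(U,V) − H(V).
Marginals: p(U) = (0.3400, 0.2700, 0.3900), p(V) = (0.5800, 0.1100, 0.3100).
H(U,V) = 2.7992 bits; H(V) = 1.3299 bits.
H(U|V) = 2.7992 − 1.3299 = 1.469 bits.

1.469 bits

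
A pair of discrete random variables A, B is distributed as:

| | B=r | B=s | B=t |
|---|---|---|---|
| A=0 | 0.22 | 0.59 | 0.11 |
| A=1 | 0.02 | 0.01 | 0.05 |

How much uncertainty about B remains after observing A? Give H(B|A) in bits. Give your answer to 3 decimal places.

1.273 bits

Marginals: p(A) = (0.9200, 0.0800), p(B) = (0.2400, 0.6000, 0.1600).
H(B|A) = Σ p(A) · H(B|A=·).
  A=0: p=0.9200, H(B|A=0) = 1.2710
  A=1: p=0.0800, H(B|A=1) = 1.2988
Weighted sum = 1.273 bits.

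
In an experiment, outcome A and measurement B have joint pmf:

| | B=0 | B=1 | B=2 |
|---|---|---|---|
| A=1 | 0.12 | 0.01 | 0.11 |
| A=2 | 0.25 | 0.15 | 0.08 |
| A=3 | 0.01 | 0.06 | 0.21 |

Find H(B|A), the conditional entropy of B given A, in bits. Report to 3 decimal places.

Chain rule: H(B|A) = H(A,B) − H(A).
Marginals: p(A) = (0.2400, 0.4800, 0.2800), p(B) = (0.3800, 0.2200, 0.4000).
H(A,B) = 2.7686 bits; H(A) = 1.5166 bits.
H(B|A) = 2.7686 − 1.5166 = 1.252 bits.

1.252 bits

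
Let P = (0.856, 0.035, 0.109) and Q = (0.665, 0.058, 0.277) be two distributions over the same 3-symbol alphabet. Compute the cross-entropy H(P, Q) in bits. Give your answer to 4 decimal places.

0.8495 bits

H(P,Q) = −Σ p·log₂ q.
  −0.856·log₂(0.665) = 0.50382
  −0.035·log₂(0.058) = 0.14377
  −0.109·log₂(0.277) = 0.20187
H(P,Q) = 0.8495 bits.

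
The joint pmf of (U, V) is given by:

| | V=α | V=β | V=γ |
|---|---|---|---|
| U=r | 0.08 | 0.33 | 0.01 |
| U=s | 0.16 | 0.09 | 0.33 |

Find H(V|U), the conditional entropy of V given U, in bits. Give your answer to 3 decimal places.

1.168 bits

Marginals: p(U) = (0.4200, 0.5800), p(V) = (0.2400, 0.4200, 0.3400).
H(V|U) = Σ p(U) · H(V|U=·).
  U=r: p=0.4200, H(V|U=r) = 0.8574
  U=s: p=0.5800, H(V|U=s) = 1.3926
Weighted sum = 1.168 bits.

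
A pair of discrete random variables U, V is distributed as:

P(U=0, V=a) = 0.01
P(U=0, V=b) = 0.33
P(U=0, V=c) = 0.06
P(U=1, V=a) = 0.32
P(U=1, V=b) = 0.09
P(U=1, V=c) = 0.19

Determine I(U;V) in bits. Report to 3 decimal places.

0.393 bits

Marginals: p(U) = (0.4000, 0.6000), p(V) = (0.3300, 0.4200, 0.2500).
I(U;V) = Σ p(x,y)·log₂[p(x,y)/(p(x)p(y))].
  (0,a): 0.01·log₂(0.0758) = -0.0372
  (0,b): 0.33·log₂(1.9643) = 0.3214
  (0,c): 0.06·log₂(0.6000) = -0.0442
  (1,a): 0.32·log₂(1.6162) = 0.2216
  (1,b): 0.09·log₂(0.3571) = -0.1337
  (1,c): 0.19·log₂(1.2667) = 0.0648
Sum = 0.393 bits.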